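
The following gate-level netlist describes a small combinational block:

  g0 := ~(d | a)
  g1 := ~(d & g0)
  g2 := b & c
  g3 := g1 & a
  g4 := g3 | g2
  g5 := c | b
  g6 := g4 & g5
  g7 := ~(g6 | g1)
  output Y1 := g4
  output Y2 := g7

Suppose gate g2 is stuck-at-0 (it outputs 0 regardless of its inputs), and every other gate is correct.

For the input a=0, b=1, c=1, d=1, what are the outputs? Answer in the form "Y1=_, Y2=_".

Propagate with g2 forced: g0=0, g1=1, g2=0 [stuck-at-0], g3=0, g4=0, g5=1, g6=0, g7=0.
So the outputs are Y1=0, Y2=0. (Without the fault they would be Y1=1, Y2=0.)

Y1=0, Y2=0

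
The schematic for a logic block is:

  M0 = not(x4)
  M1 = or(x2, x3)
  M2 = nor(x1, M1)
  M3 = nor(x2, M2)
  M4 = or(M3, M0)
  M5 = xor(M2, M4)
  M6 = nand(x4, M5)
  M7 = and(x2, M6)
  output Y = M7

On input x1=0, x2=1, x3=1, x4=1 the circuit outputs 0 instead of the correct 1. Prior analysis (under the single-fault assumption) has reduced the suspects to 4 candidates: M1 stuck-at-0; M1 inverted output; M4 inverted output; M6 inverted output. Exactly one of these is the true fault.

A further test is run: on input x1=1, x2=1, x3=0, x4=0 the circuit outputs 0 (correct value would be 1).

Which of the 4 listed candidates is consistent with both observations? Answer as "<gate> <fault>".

Evaluate each candidate on input x1=1, x2=1, x3=0, x4=0:
  M1 stuck-at-0: M0=1, M1=0 [stuck-at-0], M2=0, M3=0, M4=1, M5=1, M6=1, M7=1 → 1 — eliminated
  M1 inverted output: M0=1, M1=0 [inverted output], M2=0, M3=0, M4=1, M5=1, M6=1, M7=1 → 1 — eliminated
  M4 inverted output: M0=1, M1=1, M2=0, M3=0, M4=0 [inverted output], M5=0, M6=1, M7=1 → 1 — eliminated
  M6 inverted output: M0=1, M1=1, M2=0, M3=0, M4=1, M5=1, M6=0 [inverted output], M7=0 → 0 — matches
Only M6 inverted output reproduces the observed 0.

M6 inverted output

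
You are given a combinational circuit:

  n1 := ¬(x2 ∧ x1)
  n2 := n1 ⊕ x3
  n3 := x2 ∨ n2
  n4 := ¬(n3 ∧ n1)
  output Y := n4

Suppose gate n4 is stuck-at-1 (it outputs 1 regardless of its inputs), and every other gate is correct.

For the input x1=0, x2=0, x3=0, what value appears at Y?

1

Propagate with n4 forced: n1=1, n2=1, n3=1, n4=1 [stuck-at-1].
So Y = 1. (Without the fault it would be 0.)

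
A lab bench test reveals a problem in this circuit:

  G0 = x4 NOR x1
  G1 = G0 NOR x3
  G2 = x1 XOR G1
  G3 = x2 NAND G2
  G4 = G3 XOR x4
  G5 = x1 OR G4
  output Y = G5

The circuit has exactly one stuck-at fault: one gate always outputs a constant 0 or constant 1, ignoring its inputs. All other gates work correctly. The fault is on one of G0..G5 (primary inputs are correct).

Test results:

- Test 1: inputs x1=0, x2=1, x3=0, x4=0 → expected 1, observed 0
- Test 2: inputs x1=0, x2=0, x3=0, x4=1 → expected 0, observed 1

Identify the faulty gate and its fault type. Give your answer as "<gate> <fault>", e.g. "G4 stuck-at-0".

G3 stuck-at-0

Fault-free values for test 1 (x1=0, x2=1, x3=0, x4=0): G0=1, G1=0, G2=0, G3=1, G4=1, G5=1, giving Y=1. Observed 0.
Test 1: faults giving observed 0 are {G0 stuck-at-0, G1 stuck-at-1, G2 stuck-at-1, G3 stuck-at-0, G4 stuck-at-0, G5 stuck-at-0}.
Test 2 (x1=0, x2=0, x3=0, x4=1): fault-free G0=0, G1=1, G2=1, G3=1, G4=0, G5=0 → 0; observed 1. Eliminates G0 stuck-at-0, G1 stuck-at-1, G2 stuck-at-1, G4 stuck-at-0, G5 stuck-at-0.
Only G3 stuck-at-0 is consistent with every test.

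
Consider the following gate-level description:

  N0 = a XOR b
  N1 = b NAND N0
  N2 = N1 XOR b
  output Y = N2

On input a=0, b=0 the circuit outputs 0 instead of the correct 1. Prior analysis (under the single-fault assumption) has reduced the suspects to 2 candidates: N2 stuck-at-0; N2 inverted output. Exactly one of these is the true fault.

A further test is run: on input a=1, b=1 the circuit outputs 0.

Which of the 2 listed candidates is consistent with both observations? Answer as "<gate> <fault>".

Evaluate each candidate on input a=1, b=1:
  N2 stuck-at-0: N0=0, N1=1, N2=0 [stuck-at-0] → 0 — matches
  N2 inverted output: N0=0, N1=1, N2=1 [inverted output] → 1 — eliminated
Only N2 stuck-at-0 reproduces the observed 0.

N2 stuck-at-0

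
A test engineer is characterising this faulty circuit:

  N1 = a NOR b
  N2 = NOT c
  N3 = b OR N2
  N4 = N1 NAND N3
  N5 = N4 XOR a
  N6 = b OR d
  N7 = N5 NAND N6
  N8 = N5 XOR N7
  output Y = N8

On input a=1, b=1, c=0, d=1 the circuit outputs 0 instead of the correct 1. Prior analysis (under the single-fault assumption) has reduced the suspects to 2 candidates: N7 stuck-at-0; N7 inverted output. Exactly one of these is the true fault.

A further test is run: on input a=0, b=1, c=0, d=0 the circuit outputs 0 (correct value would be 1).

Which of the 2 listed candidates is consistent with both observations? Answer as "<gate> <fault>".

N7 inverted output

Evaluate each candidate on input a=0, b=1, c=0, d=0:
  N7 stuck-at-0: N1=0, N2=1, N3=1, N4=1, N5=1, N6=1, N7=0 [stuck-at-0], N8=1 → 1 — eliminated
  N7 inverted output: N1=0, N2=1, N3=1, N4=1, N5=1, N6=1, N7=1 [inverted output], N8=0 → 0 — matches
Only N7 inverted output reproduces the observed 0.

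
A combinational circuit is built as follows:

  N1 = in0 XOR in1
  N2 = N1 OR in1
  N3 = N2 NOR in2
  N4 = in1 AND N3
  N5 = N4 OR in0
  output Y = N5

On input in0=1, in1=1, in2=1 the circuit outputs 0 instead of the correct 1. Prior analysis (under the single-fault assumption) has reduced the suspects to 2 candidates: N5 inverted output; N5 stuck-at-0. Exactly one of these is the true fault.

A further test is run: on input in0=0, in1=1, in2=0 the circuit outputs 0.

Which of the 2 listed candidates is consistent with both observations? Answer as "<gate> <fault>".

N5 stuck-at-0

Evaluate each candidate on input in0=0, in1=1, in2=0:
  N5 inverted output: N1=1, N2=1, N3=0, N4=0, N5=1 [inverted output] → 1 — eliminated
  N5 stuck-at-0: N1=1, N2=1, N3=0, N4=0, N5=0 [stuck-at-0] → 0 — matches
Only N5 stuck-at-0 reproduces the observed 0.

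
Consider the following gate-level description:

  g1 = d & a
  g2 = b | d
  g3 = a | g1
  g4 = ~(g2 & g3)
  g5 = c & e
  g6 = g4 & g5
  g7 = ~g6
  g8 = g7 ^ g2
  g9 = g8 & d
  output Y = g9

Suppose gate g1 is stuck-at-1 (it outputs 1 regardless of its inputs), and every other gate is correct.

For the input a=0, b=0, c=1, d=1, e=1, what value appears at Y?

Propagate with g1 forced: g1=1 [stuck-at-1], g2=1, g3=1, g4=0, g5=1, g6=0, g7=1, g8=0, g9=0.
So Y = 0. (Without the fault it would be 1.)

0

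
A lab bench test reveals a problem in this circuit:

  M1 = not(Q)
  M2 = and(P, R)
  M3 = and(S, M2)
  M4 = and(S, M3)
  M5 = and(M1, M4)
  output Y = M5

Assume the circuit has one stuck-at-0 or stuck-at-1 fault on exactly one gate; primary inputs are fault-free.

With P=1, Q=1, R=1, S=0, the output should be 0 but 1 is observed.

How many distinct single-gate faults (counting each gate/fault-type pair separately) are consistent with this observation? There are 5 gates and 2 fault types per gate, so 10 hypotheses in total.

1

Fault-free: M1=0, M2=1, M3=0, M4=0, M5=0 → 0. Observed 1.
  M1 stuck-at-0: output 0 ✗
  M1 stuck-at-1: output 0 ✗
  M2 stuck-at-0: output 0 ✗
  M2 stuck-at-1: output 0 ✗
  M3 stuck-at-0: output 0 ✗
  M3 stuck-at-1: output 0 ✗
  M4 stuck-at-0: output 0 ✗
  M4 stuck-at-1: output 0 ✗
  M5 stuck-at-0: output 0 ✗
  M5 stuck-at-1: output 1 ✓
Consistent faults: {M5 stuck-at-1} — 1 in all.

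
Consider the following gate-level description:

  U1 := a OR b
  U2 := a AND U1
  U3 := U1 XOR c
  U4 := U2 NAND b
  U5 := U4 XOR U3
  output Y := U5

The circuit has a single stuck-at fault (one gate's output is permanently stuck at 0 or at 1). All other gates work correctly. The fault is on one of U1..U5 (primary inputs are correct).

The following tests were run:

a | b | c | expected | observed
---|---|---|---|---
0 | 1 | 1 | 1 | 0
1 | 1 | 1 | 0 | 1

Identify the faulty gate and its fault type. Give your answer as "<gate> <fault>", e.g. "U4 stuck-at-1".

U3 stuck-at-1

Fault-free values for test 1 (a=0, b=1, c=1): U1=1, U2=0, U3=0, U4=1, U5=1, giving Y=1. Observed 0.
Test 1: faults giving observed 0 are {U1 stuck-at-0, U2 stuck-at-1, U3 stuck-at-1, U4 stuck-at-0, U5 stuck-at-0}.
Test 2 (a=1, b=1, c=1): fault-free U1=1, U2=1, U3=0, U4=0, U5=0 → 0; observed 1. Eliminates U1 stuck-at-0, U2 stuck-at-1, U4 stuck-at-0, U5 stuck-at-0.
Only U3 stuck-at-1 is consistent with every test.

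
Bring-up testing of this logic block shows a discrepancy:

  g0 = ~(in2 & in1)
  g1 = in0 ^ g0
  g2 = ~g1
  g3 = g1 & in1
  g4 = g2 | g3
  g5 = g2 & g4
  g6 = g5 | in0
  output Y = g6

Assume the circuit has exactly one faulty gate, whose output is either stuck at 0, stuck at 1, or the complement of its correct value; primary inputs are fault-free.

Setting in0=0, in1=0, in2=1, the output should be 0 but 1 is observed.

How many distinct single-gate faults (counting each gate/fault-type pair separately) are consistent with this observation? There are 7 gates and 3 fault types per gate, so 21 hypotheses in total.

10

Fault-free: g0=1, g1=1, g2=0, g3=0, g4=0, g5=0, g6=0 → 0. Observed 1.
  g0: stuck-at-0, inverted output ✓; others ✗
  g1: stuck-at-0, inverted output ✓; others ✗
  g2: stuck-at-1, inverted output ✓; others ✗
  g3: none of the 3 fault types match ✗
  g4: none of the 3 fault types match ✗
  g5: stuck-at-1, inverted output ✓; others ✗
  g6: stuck-at-1, inverted output ✓; others ✗
Consistent faults: {g0 stuck-at-0, g0 inverted output, g1 stuck-at-0, g1 inverted output, g2 stuck-at-1, g2 inverted output, g5 stuck-at-1, g5 inverted output, g6 stuck-at-1, g6 inverted output} — 10 in all.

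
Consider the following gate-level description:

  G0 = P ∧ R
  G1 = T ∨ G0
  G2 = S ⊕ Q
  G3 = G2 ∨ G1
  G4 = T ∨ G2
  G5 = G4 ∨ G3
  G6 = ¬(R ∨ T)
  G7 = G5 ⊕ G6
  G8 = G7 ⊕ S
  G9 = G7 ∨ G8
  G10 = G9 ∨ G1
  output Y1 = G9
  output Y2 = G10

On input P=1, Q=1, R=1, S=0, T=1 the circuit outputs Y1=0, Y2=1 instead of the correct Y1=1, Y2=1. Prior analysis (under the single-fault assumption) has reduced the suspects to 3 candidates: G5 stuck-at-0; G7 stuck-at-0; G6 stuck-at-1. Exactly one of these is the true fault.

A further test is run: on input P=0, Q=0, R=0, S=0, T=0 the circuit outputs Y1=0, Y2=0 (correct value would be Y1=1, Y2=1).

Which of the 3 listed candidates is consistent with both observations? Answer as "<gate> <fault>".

Evaluate each candidate on input P=0, Q=0, R=0, S=0, T=0:
  G5 stuck-at-0: G0=0, G1=0, G2=0, G3=0, G4=0, G5=0 [stuck-at-0], G6=1, G7=1, G8=1, G9=1, G10=1 → Y1=1, Y2=1 — eliminated
  G7 stuck-at-0: G0=0, G1=0, G2=0, G3=0, G4=0, G5=0, G6=1, G7=0 [stuck-at-0], G8=0, G9=0, G10=0 → Y1=0, Y2=0 — matches
  G6 stuck-at-1: G0=0, G1=0, G2=0, G3=0, G4=0, G5=0, G6=1 [stuck-at-1], G7=1, G8=1, G9=1, G10=1 → Y1=1, Y2=1 — eliminated
Only G7 stuck-at-0 reproduces the observed Y1=0, Y2=0.

G7 stuck-at-0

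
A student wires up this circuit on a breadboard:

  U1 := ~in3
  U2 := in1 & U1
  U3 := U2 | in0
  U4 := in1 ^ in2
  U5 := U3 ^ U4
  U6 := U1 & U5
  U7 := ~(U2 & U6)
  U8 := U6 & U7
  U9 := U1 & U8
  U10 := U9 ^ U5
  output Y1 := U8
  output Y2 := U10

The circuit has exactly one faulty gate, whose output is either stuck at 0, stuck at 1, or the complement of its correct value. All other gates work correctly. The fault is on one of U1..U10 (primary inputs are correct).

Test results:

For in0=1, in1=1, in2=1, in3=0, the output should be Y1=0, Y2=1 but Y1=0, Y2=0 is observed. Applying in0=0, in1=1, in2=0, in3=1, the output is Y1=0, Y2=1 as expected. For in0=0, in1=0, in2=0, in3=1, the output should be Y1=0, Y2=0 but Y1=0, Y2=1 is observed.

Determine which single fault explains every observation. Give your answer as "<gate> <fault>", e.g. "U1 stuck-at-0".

U4 stuck-at-1

Fault-free values for test 1 (in0=1, in1=1, in2=1, in3=0): U1=1, U2=1, U3=1, U4=0, U5=1, U6=1, U7=0, U8=0, U9=0, U10=1, giving Y1=0, Y2=1. Observed Y1=0, Y2=0.
Test 1: faults giving observed Y1=0, Y2=0 are {U3 stuck-at-0, U3 inverted output, U4 stuck-at-1, U4 inverted output, U5 stuck-at-0, U5 inverted output, U9 stuck-at-1, U9 inverted output, U10 stuck-at-0, U10 inverted output}.
Test 2 (in0=0, in1=1, in2=0, in3=1): fault-free U1=0, U2=0, U3=0, U4=1, U5=1, U6=0, U7=1, U8=0, U9=0, U10=1 → Y1=0, Y2=1; observed Y1=0, Y2=1. Eliminates U3 inverted output, U4 inverted output, U5 stuck-at-0, U5 inverted output, U9 stuck-at-1, U9 inverted output, U10 stuck-at-0, U10 inverted output.
Test 3 (in0=0, in1=0, in2=0, in3=1): fault-free U1=0, U2=0, U3=0, U4=0, U5=0, U6=0, U7=1, U8=0, U9=0, U10=0 → Y1=0, Y2=0; observed Y1=0, Y2=1. Eliminates U3 stuck-at-0.
Only U4 stuck-at-1 is consistent with every test.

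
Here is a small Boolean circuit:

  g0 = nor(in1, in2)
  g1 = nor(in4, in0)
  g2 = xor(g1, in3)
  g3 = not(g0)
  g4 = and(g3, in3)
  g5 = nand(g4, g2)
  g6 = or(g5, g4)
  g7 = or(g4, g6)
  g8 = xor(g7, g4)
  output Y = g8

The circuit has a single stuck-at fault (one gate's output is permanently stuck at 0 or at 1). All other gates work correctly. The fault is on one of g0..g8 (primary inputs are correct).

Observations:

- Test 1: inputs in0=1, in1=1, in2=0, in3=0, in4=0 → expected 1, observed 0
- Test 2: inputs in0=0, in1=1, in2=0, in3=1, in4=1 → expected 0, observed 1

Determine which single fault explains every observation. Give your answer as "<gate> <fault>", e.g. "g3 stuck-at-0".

g7 stuck-at-0

Fault-free values for test 1 (in0=1, in1=1, in2=0, in3=0, in4=0): g0=0, g1=0, g2=0, g3=1, g4=0, g5=1, g6=1, g7=1, g8=1, giving Y=1. Observed 0.
Test 1: faults giving observed 0 are {g4 stuck-at-1, g5 stuck-at-0, g6 stuck-at-0, g7 stuck-at-0, g8 stuck-at-0}.
Test 2 (in0=0, in1=1, in2=0, in3=1, in4=1): fault-free g0=0, g1=0, g2=1, g3=1, g4=1, g5=0, g6=1, g7=1, g8=0 → 0; observed 1. Eliminates g4 stuck-at-1, g5 stuck-at-0, g6 stuck-at-0, g8 stuck-at-0.
Only g7 stuck-at-0 is consistent with every test.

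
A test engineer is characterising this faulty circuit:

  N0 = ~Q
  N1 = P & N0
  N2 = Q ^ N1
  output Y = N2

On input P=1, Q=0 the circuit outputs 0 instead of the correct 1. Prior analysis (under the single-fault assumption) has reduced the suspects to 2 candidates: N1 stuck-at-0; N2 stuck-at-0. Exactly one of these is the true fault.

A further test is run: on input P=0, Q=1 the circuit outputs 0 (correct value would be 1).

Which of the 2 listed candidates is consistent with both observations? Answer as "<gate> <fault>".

Evaluate each candidate on input P=0, Q=1:
  N1 stuck-at-0: N0=0, N1=0 [stuck-at-0], N2=1 → 1 — eliminated
  N2 stuck-at-0: N0=0, N1=0, N2=0 [stuck-at-0] → 0 — matches
Only N2 stuck-at-0 reproduces the observed 0.

N2 stuck-at-0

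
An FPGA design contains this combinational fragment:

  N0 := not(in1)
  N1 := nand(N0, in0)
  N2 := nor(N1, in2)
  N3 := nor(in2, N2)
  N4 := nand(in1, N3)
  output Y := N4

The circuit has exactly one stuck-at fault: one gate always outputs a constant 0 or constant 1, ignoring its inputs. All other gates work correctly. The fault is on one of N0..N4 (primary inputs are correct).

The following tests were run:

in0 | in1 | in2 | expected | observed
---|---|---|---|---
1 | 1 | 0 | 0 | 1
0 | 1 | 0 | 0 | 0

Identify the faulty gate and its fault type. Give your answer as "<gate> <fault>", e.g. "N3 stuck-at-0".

Fault-free values for test 1 (in0=1, in1=1, in2=0): N0=0, N1=1, N2=0, N3=1, N4=0, giving Y=0. Observed 1.
Test 1: faults giving observed 1 are {N0 stuck-at-1, N1 stuck-at-0, N2 stuck-at-1, N3 stuck-at-0, N4 stuck-at-1}.
Test 2 (in0=0, in1=1, in2=0): fault-free N0=0, N1=1, N2=0, N3=1, N4=0 → 0; observed 0. Eliminates N1 stuck-at-0, N2 stuck-at-1, N3 stuck-at-0, N4 stuck-at-1.
Only N0 stuck-at-1 is consistent with every test.

N0 stuck-at-1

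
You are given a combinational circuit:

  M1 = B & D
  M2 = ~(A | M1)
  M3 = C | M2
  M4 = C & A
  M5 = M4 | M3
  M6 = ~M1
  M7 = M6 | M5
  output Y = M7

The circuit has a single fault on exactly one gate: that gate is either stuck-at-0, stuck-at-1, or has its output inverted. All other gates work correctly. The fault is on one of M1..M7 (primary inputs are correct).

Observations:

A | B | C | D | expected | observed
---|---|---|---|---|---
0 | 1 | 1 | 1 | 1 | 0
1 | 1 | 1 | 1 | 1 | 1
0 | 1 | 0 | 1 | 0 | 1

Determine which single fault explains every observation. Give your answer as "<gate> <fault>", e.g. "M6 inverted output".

Fault-free values for test 1 (A=0, B=1, C=1, D=1): M1=1, M2=0, M3=1, M4=0, M5=1, M6=0, M7=1, giving Y=1. Observed 0.
Test 1: faults giving observed 0 are {M3 stuck-at-0, M3 inverted output, M5 stuck-at-0, M5 inverted output, M7 stuck-at-0, M7 inverted output}.
Test 2 (A=1, B=1, C=1, D=1): fault-free M1=1, M2=0, M3=1, M4=1, M5=1, M6=0, M7=1 → 1; observed 1. Eliminates M5 stuck-at-0, M5 inverted output, M7 stuck-at-0, M7 inverted output.
Test 3 (A=0, B=1, C=0, D=1): fault-free M1=1, M2=0, M3=0, M4=0, M5=0, M6=0, M7=0 → 0; observed 1. Eliminates M3 stuck-at-0.
Only M3 inverted output is consistent with every test.

M3 inverted output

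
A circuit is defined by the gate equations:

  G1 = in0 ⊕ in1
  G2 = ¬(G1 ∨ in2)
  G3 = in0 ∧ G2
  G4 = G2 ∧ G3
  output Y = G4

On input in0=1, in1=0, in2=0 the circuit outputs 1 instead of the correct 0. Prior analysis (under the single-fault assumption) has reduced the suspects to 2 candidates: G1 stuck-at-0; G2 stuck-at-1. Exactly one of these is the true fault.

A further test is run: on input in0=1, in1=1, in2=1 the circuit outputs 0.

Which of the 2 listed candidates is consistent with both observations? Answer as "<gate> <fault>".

G1 stuck-at-0

Evaluate each candidate on input in0=1, in1=1, in2=1:
  G1 stuck-at-0: G1=0 [stuck-at-0], G2=0, G3=0, G4=0 → 0 — matches
  G2 stuck-at-1: G1=0, G2=1 [stuck-at-1], G3=1, G4=1 → 1 — eliminated
Only G1 stuck-at-0 reproduces the observed 0.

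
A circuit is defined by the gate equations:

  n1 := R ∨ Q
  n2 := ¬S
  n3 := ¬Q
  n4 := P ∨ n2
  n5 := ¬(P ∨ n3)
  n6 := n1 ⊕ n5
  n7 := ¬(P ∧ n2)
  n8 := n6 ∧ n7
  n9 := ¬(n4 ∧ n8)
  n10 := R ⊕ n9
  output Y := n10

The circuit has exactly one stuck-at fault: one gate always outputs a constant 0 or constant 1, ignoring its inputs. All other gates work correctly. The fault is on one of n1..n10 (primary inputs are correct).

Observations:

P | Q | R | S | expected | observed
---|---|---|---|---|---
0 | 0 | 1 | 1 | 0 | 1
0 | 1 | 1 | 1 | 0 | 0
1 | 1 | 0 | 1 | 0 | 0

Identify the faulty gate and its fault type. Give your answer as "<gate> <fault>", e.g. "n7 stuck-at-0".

n4 stuck-at-1

Fault-free values for test 1 (P=0, Q=0, R=1, S=1): n1=1, n2=0, n3=1, n4=0, n5=0, n6=1, n7=1, n8=1, n9=1, n10=0, giving Y=0. Observed 1.
Test 1: faults giving observed 1 are {n2 stuck-at-1, n4 stuck-at-1, n9 stuck-at-0, n10 stuck-at-1}.
Test 2 (P=0, Q=1, R=1, S=1): fault-free n1=1, n2=0, n3=0, n4=0, n5=1, n6=0, n7=1, n8=0, n9=1, n10=0 → 0; observed 0. Eliminates n9 stuck-at-0, n10 stuck-at-1.
Test 3 (P=1, Q=1, R=0, S=1): fault-free n1=1, n2=0, n3=0, n4=1, n5=0, n6=1, n7=1, n8=1, n9=0, n10=0 → 0; observed 0. Eliminates n2 stuck-at-1.
Only n4 stuck-at-1 is consistent with every test.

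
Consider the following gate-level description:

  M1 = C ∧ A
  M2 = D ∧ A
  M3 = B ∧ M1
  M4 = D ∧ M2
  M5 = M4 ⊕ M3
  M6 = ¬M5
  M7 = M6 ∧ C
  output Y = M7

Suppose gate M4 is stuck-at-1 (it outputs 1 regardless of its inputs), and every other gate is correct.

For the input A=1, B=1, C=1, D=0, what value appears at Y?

1

Propagate with M4 forced: M1=1, M2=0, M3=1, M4=1 [stuck-at-1], M5=0, M6=1, M7=1.
So Y = 1. (Without the fault it would be 0.)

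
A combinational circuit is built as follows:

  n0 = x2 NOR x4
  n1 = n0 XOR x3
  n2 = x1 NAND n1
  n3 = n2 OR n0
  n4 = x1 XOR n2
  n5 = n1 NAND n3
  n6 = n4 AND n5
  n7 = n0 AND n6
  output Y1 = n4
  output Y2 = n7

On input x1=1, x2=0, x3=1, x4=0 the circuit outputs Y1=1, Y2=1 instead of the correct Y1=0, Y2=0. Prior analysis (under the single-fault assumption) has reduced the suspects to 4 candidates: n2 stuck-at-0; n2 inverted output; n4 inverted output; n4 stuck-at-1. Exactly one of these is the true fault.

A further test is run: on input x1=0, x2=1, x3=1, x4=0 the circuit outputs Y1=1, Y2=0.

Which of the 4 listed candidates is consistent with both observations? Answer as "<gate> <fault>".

Evaluate each candidate on input x1=0, x2=1, x3=1, x4=0:
  n2 stuck-at-0: n0=0, n1=1, n2=0 [stuck-at-0], n3=0, n4=0, n5=1, n6=0, n7=0 → Y1=0, Y2=0 — eliminated
  n2 inverted output: n0=0, n1=1, n2=0 [inverted output], n3=0, n4=0, n5=1, n6=0, n7=0 → Y1=0, Y2=0 — eliminated
  n4 inverted output: n0=0, n1=1, n2=1, n3=1, n4=0 [inverted output], n5=0, n6=0, n7=0 → Y1=0, Y2=0 — eliminated
  n4 stuck-at-1: n0=0, n1=1, n2=1, n3=1, n4=1 [stuck-at-1], n5=0, n6=0, n7=0 → Y1=1, Y2=0 — matches
Only n4 stuck-at-1 reproduces the observed Y1=1, Y2=0.

n4 stuck-at-1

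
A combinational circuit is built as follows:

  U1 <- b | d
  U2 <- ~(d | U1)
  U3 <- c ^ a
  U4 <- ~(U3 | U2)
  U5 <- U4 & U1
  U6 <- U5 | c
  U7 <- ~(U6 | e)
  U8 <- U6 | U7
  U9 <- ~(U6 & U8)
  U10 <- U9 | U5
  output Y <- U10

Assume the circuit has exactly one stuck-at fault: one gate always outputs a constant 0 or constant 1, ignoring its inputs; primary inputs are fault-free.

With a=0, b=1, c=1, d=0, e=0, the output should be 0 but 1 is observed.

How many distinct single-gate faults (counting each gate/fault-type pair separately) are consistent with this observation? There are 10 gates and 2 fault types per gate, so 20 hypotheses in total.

7

Fault-free: U1=1, U2=0, U3=1, U4=0, U5=0, U6=1, U7=0, U8=1, U9=0, U10=0 → 0. Observed 1.
  U1: none of the 2 fault types match ✗
  U2: none of the 2 fault types match ✗
  U3: stuck-at-0 ✓; others ✗
  U4: stuck-at-1 ✓; others ✗
  U5: stuck-at-1 ✓; others ✗
  U6: stuck-at-0 ✓; others ✗
  U7: none of the 2 fault types match ✗
  U8: stuck-at-0 ✓; others ✗
  U9: stuck-at-1 ✓; others ✗
  U10: stuck-at-1 ✓; others ✗
Consistent faults: {U3 stuck-at-0, U4 stuck-at-1, U5 stuck-at-1, U6 stuck-at-0, U8 stuck-at-0, U9 stuck-at-1, U10 stuck-at-1} — 7 in all.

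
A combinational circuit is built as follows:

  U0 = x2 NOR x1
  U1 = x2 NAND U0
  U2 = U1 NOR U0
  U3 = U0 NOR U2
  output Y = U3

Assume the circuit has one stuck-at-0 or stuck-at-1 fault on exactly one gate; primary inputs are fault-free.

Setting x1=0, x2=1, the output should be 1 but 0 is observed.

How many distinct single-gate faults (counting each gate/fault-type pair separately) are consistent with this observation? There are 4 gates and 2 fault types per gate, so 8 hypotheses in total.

Fault-free: U0=0, U1=1, U2=0, U3=1 → 1. Observed 0.
  U0 stuck-at-0: output 1 ✗
  U0 stuck-at-1: output 0 ✓
  U1 stuck-at-0: output 0 ✓
  U1 stuck-at-1: output 1 ✗
  U2 stuck-at-0: output 1 ✗
  U2 stuck-at-1: output 0 ✓
  U3 stuck-at-0: output 0 ✓
  U3 stuck-at-1: output 1 ✗
Consistent faults: {U0 stuck-at-1, U1 stuck-at-0, U2 stuck-at-1, U3 stuck-at-0} — 4 in all.

4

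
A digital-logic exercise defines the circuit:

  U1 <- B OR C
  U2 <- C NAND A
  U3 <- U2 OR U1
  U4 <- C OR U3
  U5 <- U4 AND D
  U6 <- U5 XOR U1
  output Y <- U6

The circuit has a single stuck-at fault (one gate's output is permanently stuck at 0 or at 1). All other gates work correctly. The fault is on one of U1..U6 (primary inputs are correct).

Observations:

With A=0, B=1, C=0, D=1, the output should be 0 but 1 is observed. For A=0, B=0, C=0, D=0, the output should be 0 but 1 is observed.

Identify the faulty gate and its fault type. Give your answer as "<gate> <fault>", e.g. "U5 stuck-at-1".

Fault-free values for test 1 (A=0, B=1, C=0, D=1): U1=1, U2=1, U3=1, U4=1, U5=1, U6=0, giving Y=0. Observed 1.
Test 1: faults giving observed 1 are {U1 stuck-at-0, U3 stuck-at-0, U4 stuck-at-0, U5 stuck-at-0, U6 stuck-at-1}.
Test 2 (A=0, B=0, C=0, D=0): fault-free U1=0, U2=1, U3=1, U4=1, U5=0, U6=0 → 0; observed 1. Eliminates U1 stuck-at-0, U3 stuck-at-0, U4 stuck-at-0, U5 stuck-at-0.
Only U6 stuck-at-1 is consistent with every test.

U6 stuck-at-1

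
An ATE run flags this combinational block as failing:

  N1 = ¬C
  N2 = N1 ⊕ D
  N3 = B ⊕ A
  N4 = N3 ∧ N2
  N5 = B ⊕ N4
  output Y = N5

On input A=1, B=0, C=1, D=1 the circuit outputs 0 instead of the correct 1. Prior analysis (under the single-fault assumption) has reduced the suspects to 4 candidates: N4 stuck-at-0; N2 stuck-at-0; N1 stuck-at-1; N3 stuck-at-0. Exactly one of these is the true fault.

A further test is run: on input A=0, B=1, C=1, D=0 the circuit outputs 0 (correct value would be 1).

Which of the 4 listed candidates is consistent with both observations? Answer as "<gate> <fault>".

N1 stuck-at-1

Evaluate each candidate on input A=0, B=1, C=1, D=0:
  N4 stuck-at-0: N1=0, N2=0, N3=1, N4=0 [stuck-at-0], N5=1 → 1 — eliminated
  N2 stuck-at-0: N1=0, N2=0 [stuck-at-0], N3=1, N4=0, N5=1 → 1 — eliminated
  N1 stuck-at-1: N1=1 [stuck-at-1], N2=1, N3=1, N4=1, N5=0 → 0 — matches
  N3 stuck-at-0: N1=0, N2=0, N3=0 [stuck-at-0], N4=0, N5=1 → 1 — eliminated
Only N1 stuck-at-1 reproduces the observed 0.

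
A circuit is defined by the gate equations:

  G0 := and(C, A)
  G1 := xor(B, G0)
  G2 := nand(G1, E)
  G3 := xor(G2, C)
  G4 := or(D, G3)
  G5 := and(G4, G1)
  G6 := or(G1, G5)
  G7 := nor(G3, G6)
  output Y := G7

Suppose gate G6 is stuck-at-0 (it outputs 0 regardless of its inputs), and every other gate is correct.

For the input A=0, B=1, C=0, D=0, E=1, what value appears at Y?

Propagate with G6 forced: G0=0, G1=1, G2=0, G3=0, G4=0, G5=0, G6=0 [stuck-at-0], G7=1.
So Y = 1. (Without the fault it would be 0.)

1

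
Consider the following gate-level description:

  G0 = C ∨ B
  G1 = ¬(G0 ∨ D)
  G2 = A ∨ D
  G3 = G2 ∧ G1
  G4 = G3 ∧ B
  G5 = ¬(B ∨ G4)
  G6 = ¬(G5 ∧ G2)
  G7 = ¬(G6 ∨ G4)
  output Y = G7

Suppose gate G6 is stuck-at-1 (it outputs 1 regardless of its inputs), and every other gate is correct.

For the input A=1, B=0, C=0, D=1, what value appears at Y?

Propagate with G6 forced: G0=0, G1=0, G2=1, G3=0, G4=0, G5=1, G6=1 [stuck-at-1], G7=0.
So Y = 0. (Without the fault it would be 1.)

0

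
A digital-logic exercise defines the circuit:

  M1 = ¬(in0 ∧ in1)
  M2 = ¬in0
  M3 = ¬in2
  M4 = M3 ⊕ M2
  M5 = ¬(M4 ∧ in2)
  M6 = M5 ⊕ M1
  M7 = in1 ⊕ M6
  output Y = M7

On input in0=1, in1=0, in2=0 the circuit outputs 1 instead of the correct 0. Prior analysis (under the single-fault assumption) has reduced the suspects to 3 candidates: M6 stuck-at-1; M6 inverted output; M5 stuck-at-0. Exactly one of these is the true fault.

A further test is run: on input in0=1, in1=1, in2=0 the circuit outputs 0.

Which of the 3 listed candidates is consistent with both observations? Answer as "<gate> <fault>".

M6 stuck-at-1

Evaluate each candidate on input in0=1, in1=1, in2=0:
  M6 stuck-at-1: M1=0, M2=0, M3=1, M4=1, M5=1, M6=1 [stuck-at-1], M7=0 → 0 — matches
  M6 inverted output: M1=0, M2=0, M3=1, M4=1, M5=1, M6=0 [inverted output], M7=1 → 1 — eliminated
  M5 stuck-at-0: M1=0, M2=0, M3=1, M4=1, M5=0 [stuck-at-0], M6=0, M7=1 → 1 — eliminated
Only M6 stuck-at-1 reproduces the observed 0.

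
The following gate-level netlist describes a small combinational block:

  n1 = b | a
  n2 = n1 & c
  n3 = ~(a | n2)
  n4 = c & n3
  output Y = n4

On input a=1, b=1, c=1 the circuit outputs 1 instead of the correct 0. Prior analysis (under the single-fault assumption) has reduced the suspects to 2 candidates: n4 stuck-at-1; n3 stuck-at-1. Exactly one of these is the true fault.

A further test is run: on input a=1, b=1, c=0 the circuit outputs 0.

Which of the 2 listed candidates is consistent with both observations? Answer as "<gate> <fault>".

n3 stuck-at-1

Evaluate each candidate on input a=1, b=1, c=0:
  n4 stuck-at-1: n1=1, n2=0, n3=0, n4=1 [stuck-at-1] → 1 — eliminated
  n3 stuck-at-1: n1=1, n2=0, n3=1 [stuck-at-1], n4=0 → 0 — matches
Only n3 stuck-at-1 reproduces the observed 0.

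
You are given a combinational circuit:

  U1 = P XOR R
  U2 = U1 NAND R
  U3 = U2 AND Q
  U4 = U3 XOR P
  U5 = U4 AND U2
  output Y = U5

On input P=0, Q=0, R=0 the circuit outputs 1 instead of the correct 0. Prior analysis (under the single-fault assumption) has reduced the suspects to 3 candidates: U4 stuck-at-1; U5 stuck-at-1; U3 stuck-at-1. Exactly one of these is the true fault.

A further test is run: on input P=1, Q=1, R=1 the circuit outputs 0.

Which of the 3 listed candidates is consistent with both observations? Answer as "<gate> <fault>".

Evaluate each candidate on input P=1, Q=1, R=1:
  U4 stuck-at-1: U1=0, U2=1, U3=1, U4=1 [stuck-at-1], U5=1 → 1 — eliminated
  U5 stuck-at-1: U1=0, U2=1, U3=1, U4=0, U5=1 [stuck-at-1] → 1 — eliminated
  U3 stuck-at-1: U1=0, U2=1, U3=1 [stuck-at-1], U4=0, U5=0 → 0 — matches
Only U3 stuck-at-1 reproduces the observed 0.

U3 stuck-at-1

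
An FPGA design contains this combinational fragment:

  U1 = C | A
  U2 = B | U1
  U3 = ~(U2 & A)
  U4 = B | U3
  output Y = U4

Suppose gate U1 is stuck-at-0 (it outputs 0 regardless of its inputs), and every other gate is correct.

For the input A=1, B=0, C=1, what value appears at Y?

Propagate with U1 forced: U1=0 [stuck-at-0], U2=0, U3=1, U4=1.
So Y = 1. (Without the fault it would be 0.)

1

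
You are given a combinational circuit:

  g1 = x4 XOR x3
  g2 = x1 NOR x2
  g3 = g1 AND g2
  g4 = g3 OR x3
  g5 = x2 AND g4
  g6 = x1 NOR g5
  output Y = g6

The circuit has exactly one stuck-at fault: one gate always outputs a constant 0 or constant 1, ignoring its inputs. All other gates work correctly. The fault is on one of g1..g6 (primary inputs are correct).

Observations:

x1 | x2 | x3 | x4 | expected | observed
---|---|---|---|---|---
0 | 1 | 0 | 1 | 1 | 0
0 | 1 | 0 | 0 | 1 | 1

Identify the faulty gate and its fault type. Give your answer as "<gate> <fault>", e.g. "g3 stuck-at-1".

g2 stuck-at-1

Fault-free values for test 1 (x1=0, x2=1, x3=0, x4=1): g1=1, g2=0, g3=0, g4=0, g5=0, g6=1, giving Y=1. Observed 0.
Test 1: faults giving observed 0 are {g2 stuck-at-1, g3 stuck-at-1, g4 stuck-at-1, g5 stuck-at-1, g6 stuck-at-0}.
Test 2 (x1=0, x2=1, x3=0, x4=0): fault-free g1=0, g2=0, g3=0, g4=0, g5=0, g6=1 → 1; observed 1. Eliminates g3 stuck-at-1, g4 stuck-at-1, g5 stuck-at-1, g6 stuck-at-0.
Only g2 stuck-at-1 is consistent with every test.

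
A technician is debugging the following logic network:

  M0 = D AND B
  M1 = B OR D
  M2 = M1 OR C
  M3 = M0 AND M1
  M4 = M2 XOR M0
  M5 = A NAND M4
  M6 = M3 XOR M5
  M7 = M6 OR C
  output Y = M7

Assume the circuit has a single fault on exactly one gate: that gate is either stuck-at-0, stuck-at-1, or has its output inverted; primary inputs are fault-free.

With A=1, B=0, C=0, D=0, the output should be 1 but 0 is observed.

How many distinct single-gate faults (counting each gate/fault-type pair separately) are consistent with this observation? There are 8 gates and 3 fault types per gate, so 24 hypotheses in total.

Fault-free: M0=0, M1=0, M2=0, M3=0, M4=0, M5=1, M6=1, M7=1 → 1. Observed 0.
  M0: stuck-at-1, inverted output ✓; others ✗
  M1: stuck-at-1, inverted output ✓; others ✗
  M2: stuck-at-1, inverted output ✓; others ✗
  M3: stuck-at-1, inverted output ✓; others ✗
  M4: stuck-at-1, inverted output ✓; others ✗
  M5: stuck-at-0, inverted output ✓; others ✗
  M6: stuck-at-0, inverted output ✓; others ✗
  M7: stuck-at-0, inverted output ✓; others ✗
Consistent faults: {M0 stuck-at-1, M0 inverted output, M1 stuck-at-1, M1 inverted output, M2 stuck-at-1, M2 inverted output, M3 stuck-at-1, M3 inverted output, M4 stuck-at-1, M4 inverted output, M5 stuck-at-0, M5 inverted output, M6 stuck-at-0, M6 inverted output, M7 stuck-at-0, M7 inverted output} — 16 in all.

16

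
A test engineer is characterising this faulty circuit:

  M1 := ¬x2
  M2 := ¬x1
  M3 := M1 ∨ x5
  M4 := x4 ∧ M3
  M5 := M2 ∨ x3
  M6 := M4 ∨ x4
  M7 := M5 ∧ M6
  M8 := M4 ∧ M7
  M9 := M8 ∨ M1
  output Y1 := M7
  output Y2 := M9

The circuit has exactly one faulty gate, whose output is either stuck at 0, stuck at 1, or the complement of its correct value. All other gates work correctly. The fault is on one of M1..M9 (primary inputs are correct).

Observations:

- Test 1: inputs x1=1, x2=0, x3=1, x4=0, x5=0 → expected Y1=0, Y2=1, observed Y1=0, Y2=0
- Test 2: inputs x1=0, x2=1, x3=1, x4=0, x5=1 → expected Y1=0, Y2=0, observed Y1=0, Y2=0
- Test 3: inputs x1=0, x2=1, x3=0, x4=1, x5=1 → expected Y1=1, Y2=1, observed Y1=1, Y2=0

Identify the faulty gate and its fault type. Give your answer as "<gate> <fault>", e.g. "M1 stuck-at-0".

Fault-free values for test 1 (x1=1, x2=0, x3=1, x4=0, x5=0): M1=1, M2=0, M3=1, M4=0, M5=1, M6=0, M7=0, M8=0, M9=1, giving Y1=0, Y2=1. Observed Y1=0, Y2=0.
Test 1: faults giving observed Y1=0, Y2=0 are {M1 stuck-at-0, M1 inverted output, M9 stuck-at-0, M9 inverted output}.
Test 2 (x1=0, x2=1, x3=1, x4=0, x5=1): fault-free M1=0, M2=1, M3=1, M4=0, M5=1, M6=0, M7=0, M8=0, M9=0 → Y1=0, Y2=0; observed Y1=0, Y2=0. Eliminates M1 inverted output, M9 inverted output.
Test 3 (x1=0, x2=1, x3=0, x4=1, x5=1): fault-free M1=0, M2=1, M3=1, M4=1, M5=1, M6=1, M7=1, M8=1, M9=1 → Y1=1, Y2=1; observed Y1=1, Y2=0. Eliminates M1 stuck-at-0.
Only M9 stuck-at-0 is consistent with every test.

M9 stuck-at-0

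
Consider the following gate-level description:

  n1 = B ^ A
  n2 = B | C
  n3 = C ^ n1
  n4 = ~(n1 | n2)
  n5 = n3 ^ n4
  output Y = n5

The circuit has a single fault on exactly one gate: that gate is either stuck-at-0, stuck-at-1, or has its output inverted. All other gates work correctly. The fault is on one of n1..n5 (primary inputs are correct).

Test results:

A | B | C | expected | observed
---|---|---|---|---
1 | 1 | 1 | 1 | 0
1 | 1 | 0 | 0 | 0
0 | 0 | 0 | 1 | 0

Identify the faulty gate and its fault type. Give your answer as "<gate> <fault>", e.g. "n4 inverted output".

Fault-free values for test 1 (A=1, B=1, C=1): n1=0, n2=1, n3=1, n4=0, n5=1, giving Y=1. Observed 0.
Test 1: faults giving observed 0 are {n1 stuck-at-1, n1 inverted output, n2 stuck-at-0, n2 inverted output, n3 stuck-at-0, n3 inverted output, n4 stuck-at-1, n4 inverted output, n5 stuck-at-0, n5 inverted output}.
Test 2 (A=1, B=1, C=0): fault-free n1=0, n2=1, n3=0, n4=0, n5=0 → 0; observed 0. Eliminates n1 stuck-at-1, n1 inverted output, n2 stuck-at-0, n2 inverted output, n3 inverted output, n4 stuck-at-1, n4 inverted output, n5 inverted output.
Test 3 (A=0, B=0, C=0): fault-free n1=0, n2=0, n3=0, n4=1, n5=1 → 1; observed 0. Eliminates n3 stuck-at-0.
Only n5 stuck-at-0 is consistent with every test.

n5 stuck-at-0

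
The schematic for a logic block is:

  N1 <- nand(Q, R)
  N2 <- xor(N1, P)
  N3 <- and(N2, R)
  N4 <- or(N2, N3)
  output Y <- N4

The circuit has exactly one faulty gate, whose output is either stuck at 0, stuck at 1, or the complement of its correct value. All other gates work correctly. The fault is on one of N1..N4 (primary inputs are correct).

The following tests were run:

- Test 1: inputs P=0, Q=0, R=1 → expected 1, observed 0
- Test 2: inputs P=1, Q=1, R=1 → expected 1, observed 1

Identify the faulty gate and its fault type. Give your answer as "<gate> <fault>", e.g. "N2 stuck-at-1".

Fault-free values for test 1 (P=0, Q=0, R=1): N1=1, N2=1, N3=1, N4=1, giving Y=1. Observed 0.
Test 1: faults giving observed 0 are {N1 stuck-at-0, N1 inverted output, N2 stuck-at-0, N2 inverted output, N4 stuck-at-0, N4 inverted output}.
Test 2 (P=1, Q=1, R=1): fault-free N1=0, N2=1, N3=1, N4=1 → 1; observed 1. Eliminates N1 inverted output, N2 stuck-at-0, N2 inverted output, N4 stuck-at-0, N4 inverted output.
Only N1 stuck-at-0 is consistent with every test.

N1 stuck-at-0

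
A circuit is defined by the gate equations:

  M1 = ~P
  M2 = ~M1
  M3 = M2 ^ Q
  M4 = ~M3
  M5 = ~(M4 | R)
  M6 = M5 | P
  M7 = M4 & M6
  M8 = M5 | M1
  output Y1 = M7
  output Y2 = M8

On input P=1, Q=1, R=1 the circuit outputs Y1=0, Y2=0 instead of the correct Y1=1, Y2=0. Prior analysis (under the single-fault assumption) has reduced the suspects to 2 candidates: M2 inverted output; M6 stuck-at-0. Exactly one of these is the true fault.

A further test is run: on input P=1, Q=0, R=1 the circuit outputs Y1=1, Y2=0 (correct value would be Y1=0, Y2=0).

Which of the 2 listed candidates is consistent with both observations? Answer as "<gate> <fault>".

Evaluate each candidate on input P=1, Q=0, R=1:
  M2 inverted output: M1=0, M2=0 [inverted output], M3=0, M4=1, M5=0, M6=1, M7=1, M8=0 → Y1=1, Y2=0 — matches
  M6 stuck-at-0: M1=0, M2=1, M3=1, M4=0, M5=0, M6=0 [stuck-at-0], M7=0, M8=0 → Y1=0, Y2=0 — eliminated
Only M2 inverted output reproduces the observed Y1=1, Y2=0.

M2 inverted output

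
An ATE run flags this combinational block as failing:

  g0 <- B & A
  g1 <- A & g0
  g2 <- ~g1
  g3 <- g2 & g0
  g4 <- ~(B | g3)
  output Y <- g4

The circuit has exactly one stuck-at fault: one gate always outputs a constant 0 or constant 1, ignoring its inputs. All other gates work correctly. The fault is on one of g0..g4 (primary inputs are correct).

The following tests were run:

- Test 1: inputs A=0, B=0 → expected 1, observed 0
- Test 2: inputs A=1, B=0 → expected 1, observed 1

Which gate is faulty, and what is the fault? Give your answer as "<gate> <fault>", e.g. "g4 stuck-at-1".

Fault-free values for test 1 (A=0, B=0): g0=0, g1=0, g2=1, g3=0, g4=1, giving Y=1. Observed 0.
Test 1: faults giving observed 0 are {g0 stuck-at-1, g3 stuck-at-1, g4 stuck-at-0}.
Test 2 (A=1, B=0): fault-free g0=0, g1=0, g2=1, g3=0, g4=1 → 1; observed 1. Eliminates g3 stuck-at-1, g4 stuck-at-0.
Only g0 stuck-at-1 is consistent with every test.

g0 stuck-at-1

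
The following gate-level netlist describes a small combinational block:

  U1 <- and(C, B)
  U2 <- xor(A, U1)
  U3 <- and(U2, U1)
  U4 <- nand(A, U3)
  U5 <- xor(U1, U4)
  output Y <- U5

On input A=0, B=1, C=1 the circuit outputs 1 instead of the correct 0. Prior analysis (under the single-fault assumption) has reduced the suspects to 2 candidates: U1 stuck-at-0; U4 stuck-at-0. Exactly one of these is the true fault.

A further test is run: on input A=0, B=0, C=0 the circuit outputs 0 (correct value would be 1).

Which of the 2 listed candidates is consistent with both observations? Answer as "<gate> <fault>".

Evaluate each candidate on input A=0, B=0, C=0:
  U1 stuck-at-0: U1=0 [stuck-at-0], U2=0, U3=0, U4=1, U5=1 → 1 — eliminated
  U4 stuck-at-0: U1=0, U2=0, U3=0, U4=0 [stuck-at-0], U5=0 → 0 — matches
Only U4 stuck-at-0 reproduces the observed 0.

U4 stuck-at-0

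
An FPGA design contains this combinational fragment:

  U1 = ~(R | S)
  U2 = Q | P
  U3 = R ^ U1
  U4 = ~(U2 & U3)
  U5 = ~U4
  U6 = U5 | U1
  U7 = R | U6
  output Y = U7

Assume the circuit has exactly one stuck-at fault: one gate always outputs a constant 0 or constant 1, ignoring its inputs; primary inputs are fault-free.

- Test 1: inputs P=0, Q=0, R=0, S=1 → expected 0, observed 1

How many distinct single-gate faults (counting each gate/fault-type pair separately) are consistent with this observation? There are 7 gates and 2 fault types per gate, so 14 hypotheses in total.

5

Fault-free: U1=0, U2=0, U3=0, U4=1, U5=0, U6=0, U7=0 → 0. Observed 1.
  U1 stuck-at-0: output 0 ✗
  U1 stuck-at-1: output 1 ✓
  U2 stuck-at-0: output 0 ✗
  U2 stuck-at-1: output 0 ✗
  U3 stuck-at-0: output 0 ✗
  U3 stuck-at-1: output 0 ✗
  U4 stuck-at-0: output 1 ✓
  U4 stuck-at-1: output 0 ✗
  U5 stuck-at-0: output 0 ✗
  U5 stuck-at-1: output 1 ✓
  U6 stuck-at-0: output 0 ✗
  U6 stuck-at-1: output 1 ✓
  U7 stuck-at-0: output 0 ✗
  U7 stuck-at-1: output 1 ✓
Consistent faults: {U1 stuck-at-1, U4 stuck-at-0, U5 stuck-at-1, U6 stuck-at-1, U7 stuck-at-1} — 5 in all.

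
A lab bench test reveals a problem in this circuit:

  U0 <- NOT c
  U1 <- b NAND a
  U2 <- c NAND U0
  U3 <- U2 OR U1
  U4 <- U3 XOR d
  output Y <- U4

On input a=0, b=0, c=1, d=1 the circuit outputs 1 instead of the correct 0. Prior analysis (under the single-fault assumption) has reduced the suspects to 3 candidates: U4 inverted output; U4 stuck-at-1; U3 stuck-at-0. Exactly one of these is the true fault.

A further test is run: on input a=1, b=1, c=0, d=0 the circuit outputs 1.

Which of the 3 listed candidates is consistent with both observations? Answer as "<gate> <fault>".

Evaluate each candidate on input a=1, b=1, c=0, d=0:
  U4 inverted output: U0=1, U1=0, U2=1, U3=1, U4=0 [inverted output] → 0 — eliminated
  U4 stuck-at-1: U0=1, U1=0, U2=1, U3=1, U4=1 [stuck-at-1] → 1 — matches
  U3 stuck-at-0: U0=1, U1=0, U2=1, U3=0 [stuck-at-0], U4=0 → 0 — eliminated
Only U4 stuck-at-1 reproduces the observed 1.

U4 stuck-at-1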